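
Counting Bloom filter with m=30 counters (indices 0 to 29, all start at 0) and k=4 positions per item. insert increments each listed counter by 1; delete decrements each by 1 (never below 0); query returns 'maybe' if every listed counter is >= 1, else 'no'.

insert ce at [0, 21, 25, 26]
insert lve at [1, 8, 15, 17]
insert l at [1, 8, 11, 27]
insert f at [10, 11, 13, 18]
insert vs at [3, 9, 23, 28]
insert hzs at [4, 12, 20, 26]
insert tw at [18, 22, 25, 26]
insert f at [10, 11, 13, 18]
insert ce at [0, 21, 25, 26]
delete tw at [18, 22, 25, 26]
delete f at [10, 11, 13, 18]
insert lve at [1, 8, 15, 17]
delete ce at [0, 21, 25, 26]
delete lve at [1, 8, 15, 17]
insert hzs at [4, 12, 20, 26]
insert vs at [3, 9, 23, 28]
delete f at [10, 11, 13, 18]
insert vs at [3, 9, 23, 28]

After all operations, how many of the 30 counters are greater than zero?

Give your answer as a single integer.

Answer: 17

Derivation:
Step 1: insert ce at [0, 21, 25, 26] -> counters=[1,0,0,0,0,0,0,0,0,0,0,0,0,0,0,0,0,0,0,0,0,1,0,0,0,1,1,0,0,0]
Step 2: insert lve at [1, 8, 15, 17] -> counters=[1,1,0,0,0,0,0,0,1,0,0,0,0,0,0,1,0,1,0,0,0,1,0,0,0,1,1,0,0,0]
Step 3: insert l at [1, 8, 11, 27] -> counters=[1,2,0,0,0,0,0,0,2,0,0,1,0,0,0,1,0,1,0,0,0,1,0,0,0,1,1,1,0,0]
Step 4: insert f at [10, 11, 13, 18] -> counters=[1,2,0,0,0,0,0,0,2,0,1,2,0,1,0,1,0,1,1,0,0,1,0,0,0,1,1,1,0,0]
Step 5: insert vs at [3, 9, 23, 28] -> counters=[1,2,0,1,0,0,0,0,2,1,1,2,0,1,0,1,0,1,1,0,0,1,0,1,0,1,1,1,1,0]
Step 6: insert hzs at [4, 12, 20, 26] -> counters=[1,2,0,1,1,0,0,0,2,1,1,2,1,1,0,1,0,1,1,0,1,1,0,1,0,1,2,1,1,0]
Step 7: insert tw at [18, 22, 25, 26] -> counters=[1,2,0,1,1,0,0,0,2,1,1,2,1,1,0,1,0,1,2,0,1,1,1,1,0,2,3,1,1,0]
Step 8: insert f at [10, 11, 13, 18] -> counters=[1,2,0,1,1,0,0,0,2,1,2,3,1,2,0,1,0,1,3,0,1,1,1,1,0,2,3,1,1,0]
Step 9: insert ce at [0, 21, 25, 26] -> counters=[2,2,0,1,1,0,0,0,2,1,2,3,1,2,0,1,0,1,3,0,1,2,1,1,0,3,4,1,1,0]
Step 10: delete tw at [18, 22, 25, 26] -> counters=[2,2,0,1,1,0,0,0,2,1,2,3,1,2,0,1,0,1,2,0,1,2,0,1,0,2,3,1,1,0]
Step 11: delete f at [10, 11, 13, 18] -> counters=[2,2,0,1,1,0,0,0,2,1,1,2,1,1,0,1,0,1,1,0,1,2,0,1,0,2,3,1,1,0]
Step 12: insert lve at [1, 8, 15, 17] -> counters=[2,3,0,1,1,0,0,0,3,1,1,2,1,1,0,2,0,2,1,0,1,2,0,1,0,2,3,1,1,0]
Step 13: delete ce at [0, 21, 25, 26] -> counters=[1,3,0,1,1,0,0,0,3,1,1,2,1,1,0,2,0,2,1,0,1,1,0,1,0,1,2,1,1,0]
Step 14: delete lve at [1, 8, 15, 17] -> counters=[1,2,0,1,1,0,0,0,2,1,1,2,1,1,0,1,0,1,1,0,1,1,0,1,0,1,2,1,1,0]
Step 15: insert hzs at [4, 12, 20, 26] -> counters=[1,2,0,1,2,0,0,0,2,1,1,2,2,1,0,1,0,1,1,0,2,1,0,1,0,1,3,1,1,0]
Step 16: insert vs at [3, 9, 23, 28] -> counters=[1,2,0,2,2,0,0,0,2,2,1,2,2,1,0,1,0,1,1,0,2,1,0,2,0,1,3,1,2,0]
Step 17: delete f at [10, 11, 13, 18] -> counters=[1,2,0,2,2,0,0,0,2,2,0,1,2,0,0,1,0,1,0,0,2,1,0,2,0,1,3,1,2,0]
Step 18: insert vs at [3, 9, 23, 28] -> counters=[1,2,0,3,2,0,0,0,2,3,0,1,2,0,0,1,0,1,0,0,2,1,0,3,0,1,3,1,3,0]
Final counters=[1,2,0,3,2,0,0,0,2,3,0,1,2,0,0,1,0,1,0,0,2,1,0,3,0,1,3,1,3,0] -> 17 nonzero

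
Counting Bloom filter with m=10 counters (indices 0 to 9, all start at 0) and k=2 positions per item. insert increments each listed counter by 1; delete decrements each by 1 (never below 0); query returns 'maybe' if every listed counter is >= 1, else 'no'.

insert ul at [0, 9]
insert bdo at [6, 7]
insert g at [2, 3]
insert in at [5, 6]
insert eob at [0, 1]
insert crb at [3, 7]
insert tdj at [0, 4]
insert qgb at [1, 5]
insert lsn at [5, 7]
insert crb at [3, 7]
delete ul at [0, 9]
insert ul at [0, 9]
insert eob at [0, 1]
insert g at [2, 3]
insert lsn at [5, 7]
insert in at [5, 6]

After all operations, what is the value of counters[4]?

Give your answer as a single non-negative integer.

Step 1: insert ul at [0, 9] -> counters=[1,0,0,0,0,0,0,0,0,1]
Step 2: insert bdo at [6, 7] -> counters=[1,0,0,0,0,0,1,1,0,1]
Step 3: insert g at [2, 3] -> counters=[1,0,1,1,0,0,1,1,0,1]
Step 4: insert in at [5, 6] -> counters=[1,0,1,1,0,1,2,1,0,1]
Step 5: insert eob at [0, 1] -> counters=[2,1,1,1,0,1,2,1,0,1]
Step 6: insert crb at [3, 7] -> counters=[2,1,1,2,0,1,2,2,0,1]
Step 7: insert tdj at [0, 4] -> counters=[3,1,1,2,1,1,2,2,0,1]
Step 8: insert qgb at [1, 5] -> counters=[3,2,1,2,1,2,2,2,0,1]
Step 9: insert lsn at [5, 7] -> counters=[3,2,1,2,1,3,2,3,0,1]
Step 10: insert crb at [3, 7] -> counters=[3,2,1,3,1,3,2,4,0,1]
Step 11: delete ul at [0, 9] -> counters=[2,2,1,3,1,3,2,4,0,0]
Step 12: insert ul at [0, 9] -> counters=[3,2,1,3,1,3,2,4,0,1]
Step 13: insert eob at [0, 1] -> counters=[4,3,1,3,1,3,2,4,0,1]
Step 14: insert g at [2, 3] -> counters=[4,3,2,4,1,3,2,4,0,1]
Step 15: insert lsn at [5, 7] -> counters=[4,3,2,4,1,4,2,5,0,1]
Step 16: insert in at [5, 6] -> counters=[4,3,2,4,1,5,3,5,0,1]
Final counters=[4,3,2,4,1,5,3,5,0,1] -> counters[4]=1

Answer: 1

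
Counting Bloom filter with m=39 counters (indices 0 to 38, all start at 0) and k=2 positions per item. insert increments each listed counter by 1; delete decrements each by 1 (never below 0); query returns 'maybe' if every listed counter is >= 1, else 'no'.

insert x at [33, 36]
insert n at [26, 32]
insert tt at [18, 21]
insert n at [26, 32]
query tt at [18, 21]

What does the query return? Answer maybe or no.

Step 1: insert x at [33, 36] -> counters=[0,0,0,0,0,0,0,0,0,0,0,0,0,0,0,0,0,0,0,0,0,0,0,0,0,0,0,0,0,0,0,0,0,1,0,0,1,0,0]
Step 2: insert n at [26, 32] -> counters=[0,0,0,0,0,0,0,0,0,0,0,0,0,0,0,0,0,0,0,0,0,0,0,0,0,0,1,0,0,0,0,0,1,1,0,0,1,0,0]
Step 3: insert tt at [18, 21] -> counters=[0,0,0,0,0,0,0,0,0,0,0,0,0,0,0,0,0,0,1,0,0,1,0,0,0,0,1,0,0,0,0,0,1,1,0,0,1,0,0]
Step 4: insert n at [26, 32] -> counters=[0,0,0,0,0,0,0,0,0,0,0,0,0,0,0,0,0,0,1,0,0,1,0,0,0,0,2,0,0,0,0,0,2,1,0,0,1,0,0]
Query tt: check counters[18]=1 counters[21]=1 -> maybe

Answer: maybe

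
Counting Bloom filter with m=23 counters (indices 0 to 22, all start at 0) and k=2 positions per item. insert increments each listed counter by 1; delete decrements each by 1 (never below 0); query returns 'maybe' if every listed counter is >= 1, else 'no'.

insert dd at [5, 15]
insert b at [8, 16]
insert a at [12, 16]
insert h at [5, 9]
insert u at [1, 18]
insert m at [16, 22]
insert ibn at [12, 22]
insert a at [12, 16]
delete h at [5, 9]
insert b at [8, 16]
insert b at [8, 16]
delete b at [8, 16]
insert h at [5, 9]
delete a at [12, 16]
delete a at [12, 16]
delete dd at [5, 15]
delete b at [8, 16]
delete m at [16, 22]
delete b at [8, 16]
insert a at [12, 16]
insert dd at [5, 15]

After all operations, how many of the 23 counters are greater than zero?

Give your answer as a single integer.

Answer: 8

Derivation:
Step 1: insert dd at [5, 15] -> counters=[0,0,0,0,0,1,0,0,0,0,0,0,0,0,0,1,0,0,0,0,0,0,0]
Step 2: insert b at [8, 16] -> counters=[0,0,0,0,0,1,0,0,1,0,0,0,0,0,0,1,1,0,0,0,0,0,0]
Step 3: insert a at [12, 16] -> counters=[0,0,0,0,0,1,0,0,1,0,0,0,1,0,0,1,2,0,0,0,0,0,0]
Step 4: insert h at [5, 9] -> counters=[0,0,0,0,0,2,0,0,1,1,0,0,1,0,0,1,2,0,0,0,0,0,0]
Step 5: insert u at [1, 18] -> counters=[0,1,0,0,0,2,0,0,1,1,0,0,1,0,0,1,2,0,1,0,0,0,0]
Step 6: insert m at [16, 22] -> counters=[0,1,0,0,0,2,0,0,1,1,0,0,1,0,0,1,3,0,1,0,0,0,1]
Step 7: insert ibn at [12, 22] -> counters=[0,1,0,0,0,2,0,0,1,1,0,0,2,0,0,1,3,0,1,0,0,0,2]
Step 8: insert a at [12, 16] -> counters=[0,1,0,0,0,2,0,0,1,1,0,0,3,0,0,1,4,0,1,0,0,0,2]
Step 9: delete h at [5, 9] -> counters=[0,1,0,0,0,1,0,0,1,0,0,0,3,0,0,1,4,0,1,0,0,0,2]
Step 10: insert b at [8, 16] -> counters=[0,1,0,0,0,1,0,0,2,0,0,0,3,0,0,1,5,0,1,0,0,0,2]
Step 11: insert b at [8, 16] -> counters=[0,1,0,0,0,1,0,0,3,0,0,0,3,0,0,1,6,0,1,0,0,0,2]
Step 12: delete b at [8, 16] -> counters=[0,1,0,0,0,1,0,0,2,0,0,0,3,0,0,1,5,0,1,0,0,0,2]
Step 13: insert h at [5, 9] -> counters=[0,1,0,0,0,2,0,0,2,1,0,0,3,0,0,1,5,0,1,0,0,0,2]
Step 14: delete a at [12, 16] -> counters=[0,1,0,0,0,2,0,0,2,1,0,0,2,0,0,1,4,0,1,0,0,0,2]
Step 15: delete a at [12, 16] -> counters=[0,1,0,0,0,2,0,0,2,1,0,0,1,0,0,1,3,0,1,0,0,0,2]
Step 16: delete dd at [5, 15] -> counters=[0,1,0,0,0,1,0,0,2,1,0,0,1,0,0,0,3,0,1,0,0,0,2]
Step 17: delete b at [8, 16] -> counters=[0,1,0,0,0,1,0,0,1,1,0,0,1,0,0,0,2,0,1,0,0,0,2]
Step 18: delete m at [16, 22] -> counters=[0,1,0,0,0,1,0,0,1,1,0,0,1,0,0,0,1,0,1,0,0,0,1]
Step 19: delete b at [8, 16] -> counters=[0,1,0,0,0,1,0,0,0,1,0,0,1,0,0,0,0,0,1,0,0,0,1]
Step 20: insert a at [12, 16] -> counters=[0,1,0,0,0,1,0,0,0,1,0,0,2,0,0,0,1,0,1,0,0,0,1]
Step 21: insert dd at [5, 15] -> counters=[0,1,0,0,0,2,0,0,0,1,0,0,2,0,0,1,1,0,1,0,0,0,1]
Final counters=[0,1,0,0,0,2,0,0,0,1,0,0,2,0,0,1,1,0,1,0,0,0,1] -> 8 nonzero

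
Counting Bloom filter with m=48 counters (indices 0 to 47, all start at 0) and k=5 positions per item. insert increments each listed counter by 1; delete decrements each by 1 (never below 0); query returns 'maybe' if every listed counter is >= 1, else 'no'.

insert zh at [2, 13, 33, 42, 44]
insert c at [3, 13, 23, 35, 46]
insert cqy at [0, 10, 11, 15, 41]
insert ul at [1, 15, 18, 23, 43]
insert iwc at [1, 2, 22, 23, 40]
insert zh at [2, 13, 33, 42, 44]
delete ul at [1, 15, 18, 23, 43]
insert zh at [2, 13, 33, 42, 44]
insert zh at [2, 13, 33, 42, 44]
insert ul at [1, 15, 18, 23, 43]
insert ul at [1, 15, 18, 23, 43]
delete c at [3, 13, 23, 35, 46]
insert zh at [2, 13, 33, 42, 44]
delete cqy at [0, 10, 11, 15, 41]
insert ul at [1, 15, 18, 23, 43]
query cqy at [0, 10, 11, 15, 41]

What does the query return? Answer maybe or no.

Step 1: insert zh at [2, 13, 33, 42, 44] -> counters=[0,0,1,0,0,0,0,0,0,0,0,0,0,1,0,0,0,0,0,0,0,0,0,0,0,0,0,0,0,0,0,0,0,1,0,0,0,0,0,0,0,0,1,0,1,0,0,0]
Step 2: insert c at [3, 13, 23, 35, 46] -> counters=[0,0,1,1,0,0,0,0,0,0,0,0,0,2,0,0,0,0,0,0,0,0,0,1,0,0,0,0,0,0,0,0,0,1,0,1,0,0,0,0,0,0,1,0,1,0,1,0]
Step 3: insert cqy at [0, 10, 11, 15, 41] -> counters=[1,0,1,1,0,0,0,0,0,0,1,1,0,2,0,1,0,0,0,0,0,0,0,1,0,0,0,0,0,0,0,0,0,1,0,1,0,0,0,0,0,1,1,0,1,0,1,0]
Step 4: insert ul at [1, 15, 18, 23, 43] -> counters=[1,1,1,1,0,0,0,0,0,0,1,1,0,2,0,2,0,0,1,0,0,0,0,2,0,0,0,0,0,0,0,0,0,1,0,1,0,0,0,0,0,1,1,1,1,0,1,0]
Step 5: insert iwc at [1, 2, 22, 23, 40] -> counters=[1,2,2,1,0,0,0,0,0,0,1,1,0,2,0,2,0,0,1,0,0,0,1,3,0,0,0,0,0,0,0,0,0,1,0,1,0,0,0,0,1,1,1,1,1,0,1,0]
Step 6: insert zh at [2, 13, 33, 42, 44] -> counters=[1,2,3,1,0,0,0,0,0,0,1,1,0,3,0,2,0,0,1,0,0,0,1,3,0,0,0,0,0,0,0,0,0,2,0,1,0,0,0,0,1,1,2,1,2,0,1,0]
Step 7: delete ul at [1, 15, 18, 23, 43] -> counters=[1,1,3,1,0,0,0,0,0,0,1,1,0,3,0,1,0,0,0,0,0,0,1,2,0,0,0,0,0,0,0,0,0,2,0,1,0,0,0,0,1,1,2,0,2,0,1,0]
Step 8: insert zh at [2, 13, 33, 42, 44] -> counters=[1,1,4,1,0,0,0,0,0,0,1,1,0,4,0,1,0,0,0,0,0,0,1,2,0,0,0,0,0,0,0,0,0,3,0,1,0,0,0,0,1,1,3,0,3,0,1,0]
Step 9: insert zh at [2, 13, 33, 42, 44] -> counters=[1,1,5,1,0,0,0,0,0,0,1,1,0,5,0,1,0,0,0,0,0,0,1,2,0,0,0,0,0,0,0,0,0,4,0,1,0,0,0,0,1,1,4,0,4,0,1,0]
Step 10: insert ul at [1, 15, 18, 23, 43] -> counters=[1,2,5,1,0,0,0,0,0,0,1,1,0,5,0,2,0,0,1,0,0,0,1,3,0,0,0,0,0,0,0,0,0,4,0,1,0,0,0,0,1,1,4,1,4,0,1,0]
Step 11: insert ul at [1, 15, 18, 23, 43] -> counters=[1,3,5,1,0,0,0,0,0,0,1,1,0,5,0,3,0,0,2,0,0,0,1,4,0,0,0,0,0,0,0,0,0,4,0,1,0,0,0,0,1,1,4,2,4,0,1,0]
Step 12: delete c at [3, 13, 23, 35, 46] -> counters=[1,3,5,0,0,0,0,0,0,0,1,1,0,4,0,3,0,0,2,0,0,0,1,3,0,0,0,0,0,0,0,0,0,4,0,0,0,0,0,0,1,1,4,2,4,0,0,0]
Step 13: insert zh at [2, 13, 33, 42, 44] -> counters=[1,3,6,0,0,0,0,0,0,0,1,1,0,5,0,3,0,0,2,0,0,0,1,3,0,0,0,0,0,0,0,0,0,5,0,0,0,0,0,0,1,1,5,2,5,0,0,0]
Step 14: delete cqy at [0, 10, 11, 15, 41] -> counters=[0,3,6,0,0,0,0,0,0,0,0,0,0,5,0,2,0,0,2,0,0,0,1,3,0,0,0,0,0,0,0,0,0,5,0,0,0,0,0,0,1,0,5,2,5,0,0,0]
Step 15: insert ul at [1, 15, 18, 23, 43] -> counters=[0,4,6,0,0,0,0,0,0,0,0,0,0,5,0,3,0,0,3,0,0,0,1,4,0,0,0,0,0,0,0,0,0,5,0,0,0,0,0,0,1,0,5,3,5,0,0,0]
Query cqy: check counters[0]=0 counters[10]=0 counters[11]=0 counters[15]=3 counters[41]=0 -> no

Answer: no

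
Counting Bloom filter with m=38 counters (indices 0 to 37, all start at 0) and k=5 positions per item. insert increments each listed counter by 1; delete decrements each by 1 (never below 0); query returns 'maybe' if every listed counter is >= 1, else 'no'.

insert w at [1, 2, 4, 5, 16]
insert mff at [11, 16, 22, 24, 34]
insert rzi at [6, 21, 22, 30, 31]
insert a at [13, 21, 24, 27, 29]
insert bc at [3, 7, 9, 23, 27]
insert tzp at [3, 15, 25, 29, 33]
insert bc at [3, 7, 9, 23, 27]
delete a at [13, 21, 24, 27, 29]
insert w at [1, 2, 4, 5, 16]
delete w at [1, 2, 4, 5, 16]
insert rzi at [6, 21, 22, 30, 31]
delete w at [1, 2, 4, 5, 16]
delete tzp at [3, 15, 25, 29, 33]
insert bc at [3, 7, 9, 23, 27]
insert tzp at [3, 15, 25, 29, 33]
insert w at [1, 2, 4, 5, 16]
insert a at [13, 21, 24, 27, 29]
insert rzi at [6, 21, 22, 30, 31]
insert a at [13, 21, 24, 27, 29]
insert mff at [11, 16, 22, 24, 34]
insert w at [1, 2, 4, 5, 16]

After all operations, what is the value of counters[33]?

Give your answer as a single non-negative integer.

Step 1: insert w at [1, 2, 4, 5, 16] -> counters=[0,1,1,0,1,1,0,0,0,0,0,0,0,0,0,0,1,0,0,0,0,0,0,0,0,0,0,0,0,0,0,0,0,0,0,0,0,0]
Step 2: insert mff at [11, 16, 22, 24, 34] -> counters=[0,1,1,0,1,1,0,0,0,0,0,1,0,0,0,0,2,0,0,0,0,0,1,0,1,0,0,0,0,0,0,0,0,0,1,0,0,0]
Step 3: insert rzi at [6, 21, 22, 30, 31] -> counters=[0,1,1,0,1,1,1,0,0,0,0,1,0,0,0,0,2,0,0,0,0,1,2,0,1,0,0,0,0,0,1,1,0,0,1,0,0,0]
Step 4: insert a at [13, 21, 24, 27, 29] -> counters=[0,1,1,0,1,1,1,0,0,0,0,1,0,1,0,0,2,0,0,0,0,2,2,0,2,0,0,1,0,1,1,1,0,0,1,0,0,0]
Step 5: insert bc at [3, 7, 9, 23, 27] -> counters=[0,1,1,1,1,1,1,1,0,1,0,1,0,1,0,0,2,0,0,0,0,2,2,1,2,0,0,2,0,1,1,1,0,0,1,0,0,0]
Step 6: insert tzp at [3, 15, 25, 29, 33] -> counters=[0,1,1,2,1,1,1,1,0,1,0,1,0,1,0,1,2,0,0,0,0,2,2,1,2,1,0,2,0,2,1,1,0,1,1,0,0,0]
Step 7: insert bc at [3, 7, 9, 23, 27] -> counters=[0,1,1,3,1,1,1,2,0,2,0,1,0,1,0,1,2,0,0,0,0,2,2,2,2,1,0,3,0,2,1,1,0,1,1,0,0,0]
Step 8: delete a at [13, 21, 24, 27, 29] -> counters=[0,1,1,3,1,1,1,2,0,2,0,1,0,0,0,1,2,0,0,0,0,1,2,2,1,1,0,2,0,1,1,1,0,1,1,0,0,0]
Step 9: insert w at [1, 2, 4, 5, 16] -> counters=[0,2,2,3,2,2,1,2,0,2,0,1,0,0,0,1,3,0,0,0,0,1,2,2,1,1,0,2,0,1,1,1,0,1,1,0,0,0]
Step 10: delete w at [1, 2, 4, 5, 16] -> counters=[0,1,1,3,1,1,1,2,0,2,0,1,0,0,0,1,2,0,0,0,0,1,2,2,1,1,0,2,0,1,1,1,0,1,1,0,0,0]
Step 11: insert rzi at [6, 21, 22, 30, 31] -> counters=[0,1,1,3,1,1,2,2,0,2,0,1,0,0,0,1,2,0,0,0,0,2,3,2,1,1,0,2,0,1,2,2,0,1,1,0,0,0]
Step 12: delete w at [1, 2, 4, 5, 16] -> counters=[0,0,0,3,0,0,2,2,0,2,0,1,0,0,0,1,1,0,0,0,0,2,3,2,1,1,0,2,0,1,2,2,0,1,1,0,0,0]
Step 13: delete tzp at [3, 15, 25, 29, 33] -> counters=[0,0,0,2,0,0,2,2,0,2,0,1,0,0,0,0,1,0,0,0,0,2,3,2,1,0,0,2,0,0,2,2,0,0,1,0,0,0]
Step 14: insert bc at [3, 7, 9, 23, 27] -> counters=[0,0,0,3,0,0,2,3,0,3,0,1,0,0,0,0,1,0,0,0,0,2,3,3,1,0,0,3,0,0,2,2,0,0,1,0,0,0]
Step 15: insert tzp at [3, 15, 25, 29, 33] -> counters=[0,0,0,4,0,0,2,3,0,3,0,1,0,0,0,1,1,0,0,0,0,2,3,3,1,1,0,3,0,1,2,2,0,1,1,0,0,0]
Step 16: insert w at [1, 2, 4, 5, 16] -> counters=[0,1,1,4,1,1,2,3,0,3,0,1,0,0,0,1,2,0,0,0,0,2,3,3,1,1,0,3,0,1,2,2,0,1,1,0,0,0]
Step 17: insert a at [13, 21, 24, 27, 29] -> counters=[0,1,1,4,1,1,2,3,0,3,0,1,0,1,0,1,2,0,0,0,0,3,3,3,2,1,0,4,0,2,2,2,0,1,1,0,0,0]
Step 18: insert rzi at [6, 21, 22, 30, 31] -> counters=[0,1,1,4,1,1,3,3,0,3,0,1,0,1,0,1,2,0,0,0,0,4,4,3,2,1,0,4,0,2,3,3,0,1,1,0,0,0]
Step 19: insert a at [13, 21, 24, 27, 29] -> counters=[0,1,1,4,1,1,3,3,0,3,0,1,0,2,0,1,2,0,0,0,0,5,4,3,3,1,0,5,0,3,3,3,0,1,1,0,0,0]
Step 20: insert mff at [11, 16, 22, 24, 34] -> counters=[0,1,1,4,1,1,3,3,0,3,0,2,0,2,0,1,3,0,0,0,0,5,5,3,4,1,0,5,0,3,3,3,0,1,2,0,0,0]
Step 21: insert w at [1, 2, 4, 5, 16] -> counters=[0,2,2,4,2,2,3,3,0,3,0,2,0,2,0,1,4,0,0,0,0,5,5,3,4,1,0,5,0,3,3,3,0,1,2,0,0,0]
Final counters=[0,2,2,4,2,2,3,3,0,3,0,2,0,2,0,1,4,0,0,0,0,5,5,3,4,1,0,5,0,3,3,3,0,1,2,0,0,0] -> counters[33]=1

Answer: 1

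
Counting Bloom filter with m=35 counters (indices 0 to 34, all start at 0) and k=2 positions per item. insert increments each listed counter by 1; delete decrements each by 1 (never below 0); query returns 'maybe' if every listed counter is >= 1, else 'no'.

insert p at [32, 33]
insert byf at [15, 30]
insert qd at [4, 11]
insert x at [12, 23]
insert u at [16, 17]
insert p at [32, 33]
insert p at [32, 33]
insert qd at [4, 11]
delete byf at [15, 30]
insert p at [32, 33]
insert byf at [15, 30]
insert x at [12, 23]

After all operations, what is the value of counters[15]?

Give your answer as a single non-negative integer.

Answer: 1

Derivation:
Step 1: insert p at [32, 33] -> counters=[0,0,0,0,0,0,0,0,0,0,0,0,0,0,0,0,0,0,0,0,0,0,0,0,0,0,0,0,0,0,0,0,1,1,0]
Step 2: insert byf at [15, 30] -> counters=[0,0,0,0,0,0,0,0,0,0,0,0,0,0,0,1,0,0,0,0,0,0,0,0,0,0,0,0,0,0,1,0,1,1,0]
Step 3: insert qd at [4, 11] -> counters=[0,0,0,0,1,0,0,0,0,0,0,1,0,0,0,1,0,0,0,0,0,0,0,0,0,0,0,0,0,0,1,0,1,1,0]
Step 4: insert x at [12, 23] -> counters=[0,0,0,0,1,0,0,0,0,0,0,1,1,0,0,1,0,0,0,0,0,0,0,1,0,0,0,0,0,0,1,0,1,1,0]
Step 5: insert u at [16, 17] -> counters=[0,0,0,0,1,0,0,0,0,0,0,1,1,0,0,1,1,1,0,0,0,0,0,1,0,0,0,0,0,0,1,0,1,1,0]
Step 6: insert p at [32, 33] -> counters=[0,0,0,0,1,0,0,0,0,0,0,1,1,0,0,1,1,1,0,0,0,0,0,1,0,0,0,0,0,0,1,0,2,2,0]
Step 7: insert p at [32, 33] -> counters=[0,0,0,0,1,0,0,0,0,0,0,1,1,0,0,1,1,1,0,0,0,0,0,1,0,0,0,0,0,0,1,0,3,3,0]
Step 8: insert qd at [4, 11] -> counters=[0,0,0,0,2,0,0,0,0,0,0,2,1,0,0,1,1,1,0,0,0,0,0,1,0,0,0,0,0,0,1,0,3,3,0]
Step 9: delete byf at [15, 30] -> counters=[0,0,0,0,2,0,0,0,0,0,0,2,1,0,0,0,1,1,0,0,0,0,0,1,0,0,0,0,0,0,0,0,3,3,0]
Step 10: insert p at [32, 33] -> counters=[0,0,0,0,2,0,0,0,0,0,0,2,1,0,0,0,1,1,0,0,0,0,0,1,0,0,0,0,0,0,0,0,4,4,0]
Step 11: insert byf at [15, 30] -> counters=[0,0,0,0,2,0,0,0,0,0,0,2,1,0,0,1,1,1,0,0,0,0,0,1,0,0,0,0,0,0,1,0,4,4,0]
Step 12: insert x at [12, 23] -> counters=[0,0,0,0,2,0,0,0,0,0,0,2,2,0,0,1,1,1,0,0,0,0,0,2,0,0,0,0,0,0,1,0,4,4,0]
Final counters=[0,0,0,0,2,0,0,0,0,0,0,2,2,0,0,1,1,1,0,0,0,0,0,2,0,0,0,0,0,0,1,0,4,4,0] -> counters[15]=1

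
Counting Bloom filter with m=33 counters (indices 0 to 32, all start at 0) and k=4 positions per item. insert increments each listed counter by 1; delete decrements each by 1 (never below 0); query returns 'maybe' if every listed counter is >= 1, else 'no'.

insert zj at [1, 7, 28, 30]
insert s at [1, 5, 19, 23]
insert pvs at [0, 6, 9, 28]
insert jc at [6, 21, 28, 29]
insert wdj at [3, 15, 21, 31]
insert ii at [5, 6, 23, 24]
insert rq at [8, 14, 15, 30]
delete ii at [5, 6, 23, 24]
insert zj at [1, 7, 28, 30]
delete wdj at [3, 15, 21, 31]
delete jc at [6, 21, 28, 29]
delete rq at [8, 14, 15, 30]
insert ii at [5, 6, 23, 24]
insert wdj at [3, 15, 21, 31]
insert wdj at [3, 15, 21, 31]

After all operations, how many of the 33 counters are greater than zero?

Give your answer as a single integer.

Answer: 15

Derivation:
Step 1: insert zj at [1, 7, 28, 30] -> counters=[0,1,0,0,0,0,0,1,0,0,0,0,0,0,0,0,0,0,0,0,0,0,0,0,0,0,0,0,1,0,1,0,0]
Step 2: insert s at [1, 5, 19, 23] -> counters=[0,2,0,0,0,1,0,1,0,0,0,0,0,0,0,0,0,0,0,1,0,0,0,1,0,0,0,0,1,0,1,0,0]
Step 3: insert pvs at [0, 6, 9, 28] -> counters=[1,2,0,0,0,1,1,1,0,1,0,0,0,0,0,0,0,0,0,1,0,0,0,1,0,0,0,0,2,0,1,0,0]
Step 4: insert jc at [6, 21, 28, 29] -> counters=[1,2,0,0,0,1,2,1,0,1,0,0,0,0,0,0,0,0,0,1,0,1,0,1,0,0,0,0,3,1,1,0,0]
Step 5: insert wdj at [3, 15, 21, 31] -> counters=[1,2,0,1,0,1,2,1,0,1,0,0,0,0,0,1,0,0,0,1,0,2,0,1,0,0,0,0,3,1,1,1,0]
Step 6: insert ii at [5, 6, 23, 24] -> counters=[1,2,0,1,0,2,3,1,0,1,0,0,0,0,0,1,0,0,0,1,0,2,0,2,1,0,0,0,3,1,1,1,0]
Step 7: insert rq at [8, 14, 15, 30] -> counters=[1,2,0,1,0,2,3,1,1,1,0,0,0,0,1,2,0,0,0,1,0,2,0,2,1,0,0,0,3,1,2,1,0]
Step 8: delete ii at [5, 6, 23, 24] -> counters=[1,2,0,1,0,1,2,1,1,1,0,0,0,0,1,2,0,0,0,1,0,2,0,1,0,0,0,0,3,1,2,1,0]
Step 9: insert zj at [1, 7, 28, 30] -> counters=[1,3,0,1,0,1,2,2,1,1,0,0,0,0,1,2,0,0,0,1,0,2,0,1,0,0,0,0,4,1,3,1,0]
Step 10: delete wdj at [3, 15, 21, 31] -> counters=[1,3,0,0,0,1,2,2,1,1,0,0,0,0,1,1,0,0,0,1,0,1,0,1,0,0,0,0,4,1,3,0,0]
Step 11: delete jc at [6, 21, 28, 29] -> counters=[1,3,0,0,0,1,1,2,1,1,0,0,0,0,1,1,0,0,0,1,0,0,0,1,0,0,0,0,3,0,3,0,0]
Step 12: delete rq at [8, 14, 15, 30] -> counters=[1,3,0,0,0,1,1,2,0,1,0,0,0,0,0,0,0,0,0,1,0,0,0,1,0,0,0,0,3,0,2,0,0]
Step 13: insert ii at [5, 6, 23, 24] -> counters=[1,3,0,0,0,2,2,2,0,1,0,0,0,0,0,0,0,0,0,1,0,0,0,2,1,0,0,0,3,0,2,0,0]
Step 14: insert wdj at [3, 15, 21, 31] -> counters=[1,3,0,1,0,2,2,2,0,1,0,0,0,0,0,1,0,0,0,1,0,1,0,2,1,0,0,0,3,0,2,1,0]
Step 15: insert wdj at [3, 15, 21, 31] -> counters=[1,3,0,2,0,2,2,2,0,1,0,0,0,0,0,2,0,0,0,1,0,2,0,2,1,0,0,0,3,0,2,2,0]
Final counters=[1,3,0,2,0,2,2,2,0,1,0,0,0,0,0,2,0,0,0,1,0,2,0,2,1,0,0,0,3,0,2,2,0] -> 15 nonzero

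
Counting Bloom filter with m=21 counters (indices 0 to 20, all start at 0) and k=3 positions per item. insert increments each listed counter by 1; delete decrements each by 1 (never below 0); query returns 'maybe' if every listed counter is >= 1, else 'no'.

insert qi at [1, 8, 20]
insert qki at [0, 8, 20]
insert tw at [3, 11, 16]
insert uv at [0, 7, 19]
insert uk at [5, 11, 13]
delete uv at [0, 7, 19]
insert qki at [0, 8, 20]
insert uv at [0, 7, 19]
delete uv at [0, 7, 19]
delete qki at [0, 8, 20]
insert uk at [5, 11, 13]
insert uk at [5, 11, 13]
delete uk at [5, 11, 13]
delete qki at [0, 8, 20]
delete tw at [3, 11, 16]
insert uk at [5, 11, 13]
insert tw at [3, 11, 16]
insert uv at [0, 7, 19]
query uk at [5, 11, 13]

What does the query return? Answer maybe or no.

Step 1: insert qi at [1, 8, 20] -> counters=[0,1,0,0,0,0,0,0,1,0,0,0,0,0,0,0,0,0,0,0,1]
Step 2: insert qki at [0, 8, 20] -> counters=[1,1,0,0,0,0,0,0,2,0,0,0,0,0,0,0,0,0,0,0,2]
Step 3: insert tw at [3, 11, 16] -> counters=[1,1,0,1,0,0,0,0,2,0,0,1,0,0,0,0,1,0,0,0,2]
Step 4: insert uv at [0, 7, 19] -> counters=[2,1,0,1,0,0,0,1,2,0,0,1,0,0,0,0,1,0,0,1,2]
Step 5: insert uk at [5, 11, 13] -> counters=[2,1,0,1,0,1,0,1,2,0,0,2,0,1,0,0,1,0,0,1,2]
Step 6: delete uv at [0, 7, 19] -> counters=[1,1,0,1,0,1,0,0,2,0,0,2,0,1,0,0,1,0,0,0,2]
Step 7: insert qki at [0, 8, 20] -> counters=[2,1,0,1,0,1,0,0,3,0,0,2,0,1,0,0,1,0,0,0,3]
Step 8: insert uv at [0, 7, 19] -> counters=[3,1,0,1,0,1,0,1,3,0,0,2,0,1,0,0,1,0,0,1,3]
Step 9: delete uv at [0, 7, 19] -> counters=[2,1,0,1,0,1,0,0,3,0,0,2,0,1,0,0,1,0,0,0,3]
Step 10: delete qki at [0, 8, 20] -> counters=[1,1,0,1,0,1,0,0,2,0,0,2,0,1,0,0,1,0,0,0,2]
Step 11: insert uk at [5, 11, 13] -> counters=[1,1,0,1,0,2,0,0,2,0,0,3,0,2,0,0,1,0,0,0,2]
Step 12: insert uk at [5, 11, 13] -> counters=[1,1,0,1,0,3,0,0,2,0,0,4,0,3,0,0,1,0,0,0,2]
Step 13: delete uk at [5, 11, 13] -> counters=[1,1,0,1,0,2,0,0,2,0,0,3,0,2,0,0,1,0,0,0,2]
Step 14: delete qki at [0, 8, 20] -> counters=[0,1,0,1,0,2,0,0,1,0,0,3,0,2,0,0,1,0,0,0,1]
Step 15: delete tw at [3, 11, 16] -> counters=[0,1,0,0,0,2,0,0,1,0,0,2,0,2,0,0,0,0,0,0,1]
Step 16: insert uk at [5, 11, 13] -> counters=[0,1,0,0,0,3,0,0,1,0,0,3,0,3,0,0,0,0,0,0,1]
Step 17: insert tw at [3, 11, 16] -> counters=[0,1,0,1,0,3,0,0,1,0,0,4,0,3,0,0,1,0,0,0,1]
Step 18: insert uv at [0, 7, 19] -> counters=[1,1,0,1,0,3,0,1,1,0,0,4,0,3,0,0,1,0,0,1,1]
Query uk: check counters[5]=3 counters[11]=4 counters[13]=3 -> maybe

Answer: maybe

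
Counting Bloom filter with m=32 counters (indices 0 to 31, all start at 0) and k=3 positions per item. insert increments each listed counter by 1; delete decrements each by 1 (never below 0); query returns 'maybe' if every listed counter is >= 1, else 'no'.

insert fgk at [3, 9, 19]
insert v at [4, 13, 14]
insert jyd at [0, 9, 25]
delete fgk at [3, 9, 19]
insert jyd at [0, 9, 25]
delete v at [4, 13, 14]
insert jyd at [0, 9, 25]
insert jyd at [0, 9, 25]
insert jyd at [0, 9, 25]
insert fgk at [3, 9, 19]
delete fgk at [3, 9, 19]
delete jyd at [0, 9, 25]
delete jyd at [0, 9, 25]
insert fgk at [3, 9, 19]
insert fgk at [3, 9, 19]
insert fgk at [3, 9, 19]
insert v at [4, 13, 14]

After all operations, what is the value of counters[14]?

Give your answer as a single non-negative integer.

Step 1: insert fgk at [3, 9, 19] -> counters=[0,0,0,1,0,0,0,0,0,1,0,0,0,0,0,0,0,0,0,1,0,0,0,0,0,0,0,0,0,0,0,0]
Step 2: insert v at [4, 13, 14] -> counters=[0,0,0,1,1,0,0,0,0,1,0,0,0,1,1,0,0,0,0,1,0,0,0,0,0,0,0,0,0,0,0,0]
Step 3: insert jyd at [0, 9, 25] -> counters=[1,0,0,1,1,0,0,0,0,2,0,0,0,1,1,0,0,0,0,1,0,0,0,0,0,1,0,0,0,0,0,0]
Step 4: delete fgk at [3, 9, 19] -> counters=[1,0,0,0,1,0,0,0,0,1,0,0,0,1,1,0,0,0,0,0,0,0,0,0,0,1,0,0,0,0,0,0]
Step 5: insert jyd at [0, 9, 25] -> counters=[2,0,0,0,1,0,0,0,0,2,0,0,0,1,1,0,0,0,0,0,0,0,0,0,0,2,0,0,0,0,0,0]
Step 6: delete v at [4, 13, 14] -> counters=[2,0,0,0,0,0,0,0,0,2,0,0,0,0,0,0,0,0,0,0,0,0,0,0,0,2,0,0,0,0,0,0]
Step 7: insert jyd at [0, 9, 25] -> counters=[3,0,0,0,0,0,0,0,0,3,0,0,0,0,0,0,0,0,0,0,0,0,0,0,0,3,0,0,0,0,0,0]
Step 8: insert jyd at [0, 9, 25] -> counters=[4,0,0,0,0,0,0,0,0,4,0,0,0,0,0,0,0,0,0,0,0,0,0,0,0,4,0,0,0,0,0,0]
Step 9: insert jyd at [0, 9, 25] -> counters=[5,0,0,0,0,0,0,0,0,5,0,0,0,0,0,0,0,0,0,0,0,0,0,0,0,5,0,0,0,0,0,0]
Step 10: insert fgk at [3, 9, 19] -> counters=[5,0,0,1,0,0,0,0,0,6,0,0,0,0,0,0,0,0,0,1,0,0,0,0,0,5,0,0,0,0,0,0]
Step 11: delete fgk at [3, 9, 19] -> counters=[5,0,0,0,0,0,0,0,0,5,0,0,0,0,0,0,0,0,0,0,0,0,0,0,0,5,0,0,0,0,0,0]
Step 12: delete jyd at [0, 9, 25] -> counters=[4,0,0,0,0,0,0,0,0,4,0,0,0,0,0,0,0,0,0,0,0,0,0,0,0,4,0,0,0,0,0,0]
Step 13: delete jyd at [0, 9, 25] -> counters=[3,0,0,0,0,0,0,0,0,3,0,0,0,0,0,0,0,0,0,0,0,0,0,0,0,3,0,0,0,0,0,0]
Step 14: insert fgk at [3, 9, 19] -> counters=[3,0,0,1,0,0,0,0,0,4,0,0,0,0,0,0,0,0,0,1,0,0,0,0,0,3,0,0,0,0,0,0]
Step 15: insert fgk at [3, 9, 19] -> counters=[3,0,0,2,0,0,0,0,0,5,0,0,0,0,0,0,0,0,0,2,0,0,0,0,0,3,0,0,0,0,0,0]
Step 16: insert fgk at [3, 9, 19] -> counters=[3,0,0,3,0,0,0,0,0,6,0,0,0,0,0,0,0,0,0,3,0,0,0,0,0,3,0,0,0,0,0,0]
Step 17: insert v at [4, 13, 14] -> counters=[3,0,0,3,1,0,0,0,0,6,0,0,0,1,1,0,0,0,0,3,0,0,0,0,0,3,0,0,0,0,0,0]
Final counters=[3,0,0,3,1,0,0,0,0,6,0,0,0,1,1,0,0,0,0,3,0,0,0,0,0,3,0,0,0,0,0,0] -> counters[14]=1

Answer: 1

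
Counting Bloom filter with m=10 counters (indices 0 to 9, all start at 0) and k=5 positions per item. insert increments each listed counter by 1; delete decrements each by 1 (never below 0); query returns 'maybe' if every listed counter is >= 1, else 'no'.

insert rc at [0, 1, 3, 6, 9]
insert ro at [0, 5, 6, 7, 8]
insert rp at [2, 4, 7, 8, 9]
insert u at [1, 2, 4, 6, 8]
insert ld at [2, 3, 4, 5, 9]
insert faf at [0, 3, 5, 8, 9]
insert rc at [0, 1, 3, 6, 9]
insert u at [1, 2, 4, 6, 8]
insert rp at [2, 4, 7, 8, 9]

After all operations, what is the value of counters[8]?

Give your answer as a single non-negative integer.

Answer: 6

Derivation:
Step 1: insert rc at [0, 1, 3, 6, 9] -> counters=[1,1,0,1,0,0,1,0,0,1]
Step 2: insert ro at [0, 5, 6, 7, 8] -> counters=[2,1,0,1,0,1,2,1,1,1]
Step 3: insert rp at [2, 4, 7, 8, 9] -> counters=[2,1,1,1,1,1,2,2,2,2]
Step 4: insert u at [1, 2, 4, 6, 8] -> counters=[2,2,2,1,2,1,3,2,3,2]
Step 5: insert ld at [2, 3, 4, 5, 9] -> counters=[2,2,3,2,3,2,3,2,3,3]
Step 6: insert faf at [0, 3, 5, 8, 9] -> counters=[3,2,3,3,3,3,3,2,4,4]
Step 7: insert rc at [0, 1, 3, 6, 9] -> counters=[4,3,3,4,3,3,4,2,4,5]
Step 8: insert u at [1, 2, 4, 6, 8] -> counters=[4,4,4,4,4,3,5,2,5,5]
Step 9: insert rp at [2, 4, 7, 8, 9] -> counters=[4,4,5,4,5,3,5,3,6,6]
Final counters=[4,4,5,4,5,3,5,3,6,6] -> counters[8]=6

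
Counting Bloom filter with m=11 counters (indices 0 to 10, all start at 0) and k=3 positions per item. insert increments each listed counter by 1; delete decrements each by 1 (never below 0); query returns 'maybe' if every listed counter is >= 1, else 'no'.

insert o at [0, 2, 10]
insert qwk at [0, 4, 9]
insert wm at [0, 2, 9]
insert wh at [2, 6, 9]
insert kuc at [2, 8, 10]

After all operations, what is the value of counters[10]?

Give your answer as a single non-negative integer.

Step 1: insert o at [0, 2, 10] -> counters=[1,0,1,0,0,0,0,0,0,0,1]
Step 2: insert qwk at [0, 4, 9] -> counters=[2,0,1,0,1,0,0,0,0,1,1]
Step 3: insert wm at [0, 2, 9] -> counters=[3,0,2,0,1,0,0,0,0,2,1]
Step 4: insert wh at [2, 6, 9] -> counters=[3,0,3,0,1,0,1,0,0,3,1]
Step 5: insert kuc at [2, 8, 10] -> counters=[3,0,4,0,1,0,1,0,1,3,2]
Final counters=[3,0,4,0,1,0,1,0,1,3,2] -> counters[10]=2

Answer: 2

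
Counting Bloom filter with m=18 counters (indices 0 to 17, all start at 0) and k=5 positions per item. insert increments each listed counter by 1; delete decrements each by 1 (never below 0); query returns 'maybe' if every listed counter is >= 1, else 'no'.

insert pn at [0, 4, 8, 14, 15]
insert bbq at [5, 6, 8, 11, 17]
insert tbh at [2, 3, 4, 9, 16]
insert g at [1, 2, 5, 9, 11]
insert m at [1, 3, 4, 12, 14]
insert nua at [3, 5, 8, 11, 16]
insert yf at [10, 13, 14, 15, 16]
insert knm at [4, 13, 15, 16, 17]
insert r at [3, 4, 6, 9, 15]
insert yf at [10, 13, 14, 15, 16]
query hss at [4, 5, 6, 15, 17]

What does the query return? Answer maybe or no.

Answer: maybe

Derivation:
Step 1: insert pn at [0, 4, 8, 14, 15] -> counters=[1,0,0,0,1,0,0,0,1,0,0,0,0,0,1,1,0,0]
Step 2: insert bbq at [5, 6, 8, 11, 17] -> counters=[1,0,0,0,1,1,1,0,2,0,0,1,0,0,1,1,0,1]
Step 3: insert tbh at [2, 3, 4, 9, 16] -> counters=[1,0,1,1,2,1,1,0,2,1,0,1,0,0,1,1,1,1]
Step 4: insert g at [1, 2, 5, 9, 11] -> counters=[1,1,2,1,2,2,1,0,2,2,0,2,0,0,1,1,1,1]
Step 5: insert m at [1, 3, 4, 12, 14] -> counters=[1,2,2,2,3,2,1,0,2,2,0,2,1,0,2,1,1,1]
Step 6: insert nua at [3, 5, 8, 11, 16] -> counters=[1,2,2,3,3,3,1,0,3,2,0,3,1,0,2,1,2,1]
Step 7: insert yf at [10, 13, 14, 15, 16] -> counters=[1,2,2,3,3,3,1,0,3,2,1,3,1,1,3,2,3,1]
Step 8: insert knm at [4, 13, 15, 16, 17] -> counters=[1,2,2,3,4,3,1,0,3,2,1,3,1,2,3,3,4,2]
Step 9: insert r at [3, 4, 6, 9, 15] -> counters=[1,2,2,4,5,3,2,0,3,3,1,3,1,2,3,4,4,2]
Step 10: insert yf at [10, 13, 14, 15, 16] -> counters=[1,2,2,4,5,3,2,0,3,3,2,3,1,3,4,5,5,2]
Query hss: check counters[4]=5 counters[5]=3 counters[6]=2 counters[15]=5 counters[17]=2 -> maybe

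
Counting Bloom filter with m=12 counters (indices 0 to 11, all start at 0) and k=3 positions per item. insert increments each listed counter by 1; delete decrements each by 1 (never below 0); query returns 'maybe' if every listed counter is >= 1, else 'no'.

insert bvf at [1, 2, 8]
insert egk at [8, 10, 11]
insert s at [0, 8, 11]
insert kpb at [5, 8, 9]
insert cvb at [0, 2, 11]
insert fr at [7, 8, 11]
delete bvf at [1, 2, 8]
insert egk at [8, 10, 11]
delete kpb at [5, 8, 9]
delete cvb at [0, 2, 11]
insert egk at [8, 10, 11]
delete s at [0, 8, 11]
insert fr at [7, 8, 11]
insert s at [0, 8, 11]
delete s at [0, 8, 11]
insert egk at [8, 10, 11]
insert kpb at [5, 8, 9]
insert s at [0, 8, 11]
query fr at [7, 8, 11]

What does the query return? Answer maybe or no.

Step 1: insert bvf at [1, 2, 8] -> counters=[0,1,1,0,0,0,0,0,1,0,0,0]
Step 2: insert egk at [8, 10, 11] -> counters=[0,1,1,0,0,0,0,0,2,0,1,1]
Step 3: insert s at [0, 8, 11] -> counters=[1,1,1,0,0,0,0,0,3,0,1,2]
Step 4: insert kpb at [5, 8, 9] -> counters=[1,1,1,0,0,1,0,0,4,1,1,2]
Step 5: insert cvb at [0, 2, 11] -> counters=[2,1,2,0,0,1,0,0,4,1,1,3]
Step 6: insert fr at [7, 8, 11] -> counters=[2,1,2,0,0,1,0,1,5,1,1,4]
Step 7: delete bvf at [1, 2, 8] -> counters=[2,0,1,0,0,1,0,1,4,1,1,4]
Step 8: insert egk at [8, 10, 11] -> counters=[2,0,1,0,0,1,0,1,5,1,2,5]
Step 9: delete kpb at [5, 8, 9] -> counters=[2,0,1,0,0,0,0,1,4,0,2,5]
Step 10: delete cvb at [0, 2, 11] -> counters=[1,0,0,0,0,0,0,1,4,0,2,4]
Step 11: insert egk at [8, 10, 11] -> counters=[1,0,0,0,0,0,0,1,5,0,3,5]
Step 12: delete s at [0, 8, 11] -> counters=[0,0,0,0,0,0,0,1,4,0,3,4]
Step 13: insert fr at [7, 8, 11] -> counters=[0,0,0,0,0,0,0,2,5,0,3,5]
Step 14: insert s at [0, 8, 11] -> counters=[1,0,0,0,0,0,0,2,6,0,3,6]
Step 15: delete s at [0, 8, 11] -> counters=[0,0,0,0,0,0,0,2,5,0,3,5]
Step 16: insert egk at [8, 10, 11] -> counters=[0,0,0,0,0,0,0,2,6,0,4,6]
Step 17: insert kpb at [5, 8, 9] -> counters=[0,0,0,0,0,1,0,2,7,1,4,6]
Step 18: insert s at [0, 8, 11] -> counters=[1,0,0,0,0,1,0,2,8,1,4,7]
Query fr: check counters[7]=2 counters[8]=8 counters[11]=7 -> maybe

Answer: maybe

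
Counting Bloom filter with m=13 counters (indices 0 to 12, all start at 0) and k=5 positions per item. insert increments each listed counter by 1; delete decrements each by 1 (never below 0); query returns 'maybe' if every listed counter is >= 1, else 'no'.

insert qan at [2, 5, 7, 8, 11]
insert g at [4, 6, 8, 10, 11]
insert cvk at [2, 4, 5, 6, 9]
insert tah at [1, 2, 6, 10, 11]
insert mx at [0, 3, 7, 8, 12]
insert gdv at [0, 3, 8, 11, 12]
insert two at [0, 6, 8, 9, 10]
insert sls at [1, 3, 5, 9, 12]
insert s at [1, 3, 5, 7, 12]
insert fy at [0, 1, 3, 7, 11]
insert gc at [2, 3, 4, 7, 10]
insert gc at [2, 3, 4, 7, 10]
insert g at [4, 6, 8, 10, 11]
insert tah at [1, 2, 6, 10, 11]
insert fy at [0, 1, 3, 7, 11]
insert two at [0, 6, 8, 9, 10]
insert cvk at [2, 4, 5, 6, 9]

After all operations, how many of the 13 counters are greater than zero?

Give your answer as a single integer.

Answer: 13

Derivation:
Step 1: insert qan at [2, 5, 7, 8, 11] -> counters=[0,0,1,0,0,1,0,1,1,0,0,1,0]
Step 2: insert g at [4, 6, 8, 10, 11] -> counters=[0,0,1,0,1,1,1,1,2,0,1,2,0]
Step 3: insert cvk at [2, 4, 5, 6, 9] -> counters=[0,0,2,0,2,2,2,1,2,1,1,2,0]
Step 4: insert tah at [1, 2, 6, 10, 11] -> counters=[0,1,3,0,2,2,3,1,2,1,2,3,0]
Step 5: insert mx at [0, 3, 7, 8, 12] -> counters=[1,1,3,1,2,2,3,2,3,1,2,3,1]
Step 6: insert gdv at [0, 3, 8, 11, 12] -> counters=[2,1,3,2,2,2,3,2,4,1,2,4,2]
Step 7: insert two at [0, 6, 8, 9, 10] -> counters=[3,1,3,2,2,2,4,2,5,2,3,4,2]
Step 8: insert sls at [1, 3, 5, 9, 12] -> counters=[3,2,3,3,2,3,4,2,5,3,3,4,3]
Step 9: insert s at [1, 3, 5, 7, 12] -> counters=[3,3,3,4,2,4,4,3,5,3,3,4,4]
Step 10: insert fy at [0, 1, 3, 7, 11] -> counters=[4,4,3,5,2,4,4,4,5,3,3,5,4]
Step 11: insert gc at [2, 3, 4, 7, 10] -> counters=[4,4,4,6,3,4,4,5,5,3,4,5,4]
Step 12: insert gc at [2, 3, 4, 7, 10] -> counters=[4,4,5,7,4,4,4,6,5,3,5,5,4]
Step 13: insert g at [4, 6, 8, 10, 11] -> counters=[4,4,5,7,5,4,5,6,6,3,6,6,4]
Step 14: insert tah at [1, 2, 6, 10, 11] -> counters=[4,5,6,7,5,4,6,6,6,3,7,7,4]
Step 15: insert fy at [0, 1, 3, 7, 11] -> counters=[5,6,6,8,5,4,6,7,6,3,7,8,4]
Step 16: insert two at [0, 6, 8, 9, 10] -> counters=[6,6,6,8,5,4,7,7,7,4,8,8,4]
Step 17: insert cvk at [2, 4, 5, 6, 9] -> counters=[6,6,7,8,6,5,8,7,7,5,8,8,4]
Final counters=[6,6,7,8,6,5,8,7,7,5,8,8,4] -> 13 nonzero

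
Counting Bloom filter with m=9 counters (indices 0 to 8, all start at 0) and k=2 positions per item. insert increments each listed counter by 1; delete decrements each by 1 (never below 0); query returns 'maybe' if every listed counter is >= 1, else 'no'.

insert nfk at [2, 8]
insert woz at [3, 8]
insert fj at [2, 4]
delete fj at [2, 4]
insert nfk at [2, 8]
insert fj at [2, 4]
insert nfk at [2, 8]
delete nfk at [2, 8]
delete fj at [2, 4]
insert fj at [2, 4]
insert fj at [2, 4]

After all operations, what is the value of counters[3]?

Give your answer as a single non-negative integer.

Answer: 1

Derivation:
Step 1: insert nfk at [2, 8] -> counters=[0,0,1,0,0,0,0,0,1]
Step 2: insert woz at [3, 8] -> counters=[0,0,1,1,0,0,0,0,2]
Step 3: insert fj at [2, 4] -> counters=[0,0,2,1,1,0,0,0,2]
Step 4: delete fj at [2, 4] -> counters=[0,0,1,1,0,0,0,0,2]
Step 5: insert nfk at [2, 8] -> counters=[0,0,2,1,0,0,0,0,3]
Step 6: insert fj at [2, 4] -> counters=[0,0,3,1,1,0,0,0,3]
Step 7: insert nfk at [2, 8] -> counters=[0,0,4,1,1,0,0,0,4]
Step 8: delete nfk at [2, 8] -> counters=[0,0,3,1,1,0,0,0,3]
Step 9: delete fj at [2, 4] -> counters=[0,0,2,1,0,0,0,0,3]
Step 10: insert fj at [2, 4] -> counters=[0,0,3,1,1,0,0,0,3]
Step 11: insert fj at [2, 4] -> counters=[0,0,4,1,2,0,0,0,3]
Final counters=[0,0,4,1,2,0,0,0,3] -> counters[3]=1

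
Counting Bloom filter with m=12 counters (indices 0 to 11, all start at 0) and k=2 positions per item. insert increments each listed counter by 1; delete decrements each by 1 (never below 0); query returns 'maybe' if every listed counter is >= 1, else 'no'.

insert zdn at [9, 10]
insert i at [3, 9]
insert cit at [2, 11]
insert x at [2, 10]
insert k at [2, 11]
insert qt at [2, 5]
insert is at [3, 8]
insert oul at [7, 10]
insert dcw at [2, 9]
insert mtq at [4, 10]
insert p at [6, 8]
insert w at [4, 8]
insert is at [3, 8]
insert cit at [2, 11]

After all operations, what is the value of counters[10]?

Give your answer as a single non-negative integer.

Answer: 4

Derivation:
Step 1: insert zdn at [9, 10] -> counters=[0,0,0,0,0,0,0,0,0,1,1,0]
Step 2: insert i at [3, 9] -> counters=[0,0,0,1,0,0,0,0,0,2,1,0]
Step 3: insert cit at [2, 11] -> counters=[0,0,1,1,0,0,0,0,0,2,1,1]
Step 4: insert x at [2, 10] -> counters=[0,0,2,1,0,0,0,0,0,2,2,1]
Step 5: insert k at [2, 11] -> counters=[0,0,3,1,0,0,0,0,0,2,2,2]
Step 6: insert qt at [2, 5] -> counters=[0,0,4,1,0,1,0,0,0,2,2,2]
Step 7: insert is at [3, 8] -> counters=[0,0,4,2,0,1,0,0,1,2,2,2]
Step 8: insert oul at [7, 10] -> counters=[0,0,4,2,0,1,0,1,1,2,3,2]
Step 9: insert dcw at [2, 9] -> counters=[0,0,5,2,0,1,0,1,1,3,3,2]
Step 10: insert mtq at [4, 10] -> counters=[0,0,5,2,1,1,0,1,1,3,4,2]
Step 11: insert p at [6, 8] -> counters=[0,0,5,2,1,1,1,1,2,3,4,2]
Step 12: insert w at [4, 8] -> counters=[0,0,5,2,2,1,1,1,3,3,4,2]
Step 13: insert is at [3, 8] -> counters=[0,0,5,3,2,1,1,1,4,3,4,2]
Step 14: insert cit at [2, 11] -> counters=[0,0,6,3,2,1,1,1,4,3,4,3]
Final counters=[0,0,6,3,2,1,1,1,4,3,4,3] -> counters[10]=4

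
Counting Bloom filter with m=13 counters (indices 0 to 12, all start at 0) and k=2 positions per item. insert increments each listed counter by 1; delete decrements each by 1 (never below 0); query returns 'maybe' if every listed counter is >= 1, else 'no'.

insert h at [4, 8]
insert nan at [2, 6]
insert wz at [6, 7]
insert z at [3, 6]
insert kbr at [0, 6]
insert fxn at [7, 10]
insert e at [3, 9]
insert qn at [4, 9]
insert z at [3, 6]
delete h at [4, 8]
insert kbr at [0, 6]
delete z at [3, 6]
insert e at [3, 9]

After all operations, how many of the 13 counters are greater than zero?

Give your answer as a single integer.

Step 1: insert h at [4, 8] -> counters=[0,0,0,0,1,0,0,0,1,0,0,0,0]
Step 2: insert nan at [2, 6] -> counters=[0,0,1,0,1,0,1,0,1,0,0,0,0]
Step 3: insert wz at [6, 7] -> counters=[0,0,1,0,1,0,2,1,1,0,0,0,0]
Step 4: insert z at [3, 6] -> counters=[0,0,1,1,1,0,3,1,1,0,0,0,0]
Step 5: insert kbr at [0, 6] -> counters=[1,0,1,1,1,0,4,1,1,0,0,0,0]
Step 6: insert fxn at [7, 10] -> counters=[1,0,1,1,1,0,4,2,1,0,1,0,0]
Step 7: insert e at [3, 9] -> counters=[1,0,1,2,1,0,4,2,1,1,1,0,0]
Step 8: insert qn at [4, 9] -> counters=[1,0,1,2,2,0,4,2,1,2,1,0,0]
Step 9: insert z at [3, 6] -> counters=[1,0,1,3,2,0,5,2,1,2,1,0,0]
Step 10: delete h at [4, 8] -> counters=[1,0,1,3,1,0,5,2,0,2,1,0,0]
Step 11: insert kbr at [0, 6] -> counters=[2,0,1,3,1,0,6,2,0,2,1,0,0]
Step 12: delete z at [3, 6] -> counters=[2,0,1,2,1,0,5,2,0,2,1,0,0]
Step 13: insert e at [3, 9] -> counters=[2,0,1,3,1,0,5,2,0,3,1,0,0]
Final counters=[2,0,1,3,1,0,5,2,0,3,1,0,0] -> 8 nonzero

Answer: 8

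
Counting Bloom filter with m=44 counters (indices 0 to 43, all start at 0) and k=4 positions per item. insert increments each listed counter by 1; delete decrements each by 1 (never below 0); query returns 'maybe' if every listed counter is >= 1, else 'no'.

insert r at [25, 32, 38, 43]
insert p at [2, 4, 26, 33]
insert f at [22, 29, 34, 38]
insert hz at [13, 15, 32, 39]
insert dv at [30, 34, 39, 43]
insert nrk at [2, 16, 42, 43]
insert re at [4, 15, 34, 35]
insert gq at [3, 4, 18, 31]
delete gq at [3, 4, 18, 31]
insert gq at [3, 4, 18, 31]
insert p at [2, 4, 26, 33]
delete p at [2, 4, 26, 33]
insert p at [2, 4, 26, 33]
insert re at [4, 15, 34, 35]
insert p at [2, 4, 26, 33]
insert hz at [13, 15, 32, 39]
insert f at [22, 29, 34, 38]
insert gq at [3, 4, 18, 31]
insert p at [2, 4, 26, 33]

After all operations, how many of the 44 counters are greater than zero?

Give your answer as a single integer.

Answer: 21

Derivation:
Step 1: insert r at [25, 32, 38, 43] -> counters=[0,0,0,0,0,0,0,0,0,0,0,0,0,0,0,0,0,0,0,0,0,0,0,0,0,1,0,0,0,0,0,0,1,0,0,0,0,0,1,0,0,0,0,1]
Step 2: insert p at [2, 4, 26, 33] -> counters=[0,0,1,0,1,0,0,0,0,0,0,0,0,0,0,0,0,0,0,0,0,0,0,0,0,1,1,0,0,0,0,0,1,1,0,0,0,0,1,0,0,0,0,1]
Step 3: insert f at [22, 29, 34, 38] -> counters=[0,0,1,0,1,0,0,0,0,0,0,0,0,0,0,0,0,0,0,0,0,0,1,0,0,1,1,0,0,1,0,0,1,1,1,0,0,0,2,0,0,0,0,1]
Step 4: insert hz at [13, 15, 32, 39] -> counters=[0,0,1,0,1,0,0,0,0,0,0,0,0,1,0,1,0,0,0,0,0,0,1,0,0,1,1,0,0,1,0,0,2,1,1,0,0,0,2,1,0,0,0,1]
Step 5: insert dv at [30, 34, 39, 43] -> counters=[0,0,1,0,1,0,0,0,0,0,0,0,0,1,0,1,0,0,0,0,0,0,1,0,0,1,1,0,0,1,1,0,2,1,2,0,0,0,2,2,0,0,0,2]
Step 6: insert nrk at [2, 16, 42, 43] -> counters=[0,0,2,0,1,0,0,0,0,0,0,0,0,1,0,1,1,0,0,0,0,0,1,0,0,1,1,0,0,1,1,0,2,1,2,0,0,0,2,2,0,0,1,3]
Step 7: insert re at [4, 15, 34, 35] -> counters=[0,0,2,0,2,0,0,0,0,0,0,0,0,1,0,2,1,0,0,0,0,0,1,0,0,1,1,0,0,1,1,0,2,1,3,1,0,0,2,2,0,0,1,3]
Step 8: insert gq at [3, 4, 18, 31] -> counters=[0,0,2,1,3,0,0,0,0,0,0,0,0,1,0,2,1,0,1,0,0,0,1,0,0,1,1,0,0,1,1,1,2,1,3,1,0,0,2,2,0,0,1,3]
Step 9: delete gq at [3, 4, 18, 31] -> counters=[0,0,2,0,2,0,0,0,0,0,0,0,0,1,0,2,1,0,0,0,0,0,1,0,0,1,1,0,0,1,1,0,2,1,3,1,0,0,2,2,0,0,1,3]
Step 10: insert gq at [3, 4, 18, 31] -> counters=[0,0,2,1,3,0,0,0,0,0,0,0,0,1,0,2,1,0,1,0,0,0,1,0,0,1,1,0,0,1,1,1,2,1,3,1,0,0,2,2,0,0,1,3]
Step 11: insert p at [2, 4, 26, 33] -> counters=[0,0,3,1,4,0,0,0,0,0,0,0,0,1,0,2,1,0,1,0,0,0,1,0,0,1,2,0,0,1,1,1,2,2,3,1,0,0,2,2,0,0,1,3]
Step 12: delete p at [2, 4, 26, 33] -> counters=[0,0,2,1,3,0,0,0,0,0,0,0,0,1,0,2,1,0,1,0,0,0,1,0,0,1,1,0,0,1,1,1,2,1,3,1,0,0,2,2,0,0,1,3]
Step 13: insert p at [2, 4, 26, 33] -> counters=[0,0,3,1,4,0,0,0,0,0,0,0,0,1,0,2,1,0,1,0,0,0,1,0,0,1,2,0,0,1,1,1,2,2,3,1,0,0,2,2,0,0,1,3]
Step 14: insert re at [4, 15, 34, 35] -> counters=[0,0,3,1,5,0,0,0,0,0,0,0,0,1,0,3,1,0,1,0,0,0,1,0,0,1,2,0,0,1,1,1,2,2,4,2,0,0,2,2,0,0,1,3]
Step 15: insert p at [2, 4, 26, 33] -> counters=[0,0,4,1,6,0,0,0,0,0,0,0,0,1,0,3,1,0,1,0,0,0,1,0,0,1,3,0,0,1,1,1,2,3,4,2,0,0,2,2,0,0,1,3]
Step 16: insert hz at [13, 15, 32, 39] -> counters=[0,0,4,1,6,0,0,0,0,0,0,0,0,2,0,4,1,0,1,0,0,0,1,0,0,1,3,0,0,1,1,1,3,3,4,2,0,0,2,3,0,0,1,3]
Step 17: insert f at [22, 29, 34, 38] -> counters=[0,0,4,1,6,0,0,0,0,0,0,0,0,2,0,4,1,0,1,0,0,0,2,0,0,1,3,0,0,2,1,1,3,3,5,2,0,0,3,3,0,0,1,3]
Step 18: insert gq at [3, 4, 18, 31] -> counters=[0,0,4,2,7,0,0,0,0,0,0,0,0,2,0,4,1,0,2,0,0,0,2,0,0,1,3,0,0,2,1,2,3,3,5,2,0,0,3,3,0,0,1,3]
Step 19: insert p at [2, 4, 26, 33] -> counters=[0,0,5,2,8,0,0,0,0,0,0,0,0,2,0,4,1,0,2,0,0,0,2,0,0,1,4,0,0,2,1,2,3,4,5,2,0,0,3,3,0,0,1,3]
Final counters=[0,0,5,2,8,0,0,0,0,0,0,0,0,2,0,4,1,0,2,0,0,0,2,0,0,1,4,0,0,2,1,2,3,4,5,2,0,0,3,3,0,0,1,3] -> 21 nonzero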